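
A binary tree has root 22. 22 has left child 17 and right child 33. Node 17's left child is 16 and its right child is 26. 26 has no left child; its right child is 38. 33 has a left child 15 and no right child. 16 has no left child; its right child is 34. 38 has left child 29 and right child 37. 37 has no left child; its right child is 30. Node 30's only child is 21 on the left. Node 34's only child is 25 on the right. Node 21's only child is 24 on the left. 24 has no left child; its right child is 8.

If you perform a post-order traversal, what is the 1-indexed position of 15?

Post-order visits the left subtree, then the right subtree, then the node.
At 22: go left to 17.
  At 17: go left to 16.
    At 16: no left child.
    At 16: go right to 34.
      At 34: no left child.
      At 34: go right to 25.
        25 is a leaf — visit 25.
      Visit 34.
    Visit 16.
  At 17: go right to 26.
    At 26: no left child.
    At 26: go right to 38.
      At 38: go left to 29.
        29 is a leaf — visit 29.
      At 38: go right to 37.
        At 37: no left child.
        At 37: go right to 30.
          At 30: go left to 21.
            At 21: go left to 24.
              At 24: no left child.
              At 24: go right to 8.
                8 is a leaf — visit 8.
              Visit 24.
            At 21: no right child.
            Visit 21.
          At 30: no right child.
          Visit 30.
        Visit 37.
      Visit 38.
    Visit 26.
  Visit 17.
At 22: go right to 33.
  At 33: go left to 15.
    15 is a leaf — visit 15.
  At 33: no right child.
  Visit 33.
Visit 22.
Full post-order sequence: 25, 34, 16, 29, 8, 24, 21, 30, 37, 38, 26, 17, 15, 33, 22.

13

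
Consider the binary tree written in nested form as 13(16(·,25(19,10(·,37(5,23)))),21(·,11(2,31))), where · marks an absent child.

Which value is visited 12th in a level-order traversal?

23

Level-order visits nodes level by level from the root, left to right within each level.
Level 0: 13
Level 1: 16, 21
Level 2: 25, 11
Level 3: 19, 10, 2, 31
Level 4: 37
Level 5: 5, 23
Full level-order sequence: 13, 16, 21, 25, 11, 19, 10, 2, 31, 37, 5, 23.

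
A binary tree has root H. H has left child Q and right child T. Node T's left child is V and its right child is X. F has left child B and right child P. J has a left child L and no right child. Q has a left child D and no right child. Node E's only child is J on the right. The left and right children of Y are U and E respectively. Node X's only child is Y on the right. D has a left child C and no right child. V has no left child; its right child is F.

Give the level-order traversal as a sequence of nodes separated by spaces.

Level-order visits nodes level by level from the root, left to right within each level.
Level 0: H
Level 1: Q, T
Level 2: D, V, X
Level 3: C, F, Y
Level 4: B, P, U, E
Level 5: J
Level 6: L

H Q T D V X C F Y B P U E J L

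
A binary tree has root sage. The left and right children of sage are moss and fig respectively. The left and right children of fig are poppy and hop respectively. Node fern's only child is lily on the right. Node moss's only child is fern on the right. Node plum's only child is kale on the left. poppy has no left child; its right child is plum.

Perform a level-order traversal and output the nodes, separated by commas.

sage, moss, fig, fern, poppy, hop, lily, plum, kale

Level-order visits nodes level by level from the root, left to right within each level.
Level 0: sage
Level 1: moss, fig
Level 2: fern, poppy, hop
Level 3: lily, plum
Level 4: kale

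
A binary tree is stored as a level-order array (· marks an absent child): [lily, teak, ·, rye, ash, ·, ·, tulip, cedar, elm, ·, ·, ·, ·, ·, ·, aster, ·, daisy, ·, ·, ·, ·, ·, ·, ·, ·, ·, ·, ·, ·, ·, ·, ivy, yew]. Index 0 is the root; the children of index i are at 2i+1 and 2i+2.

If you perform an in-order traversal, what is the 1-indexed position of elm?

9

In-order visits the left subtree, then the node, then the right subtree.
At lily: go left to teak.
  At teak: go left to rye.
    At rye: go left to tulip.
      At tulip: no left child.
      Visit tulip.
      At tulip: go right to aster.
        At aster: go left to ivy.
          ivy is a leaf — visit ivy.
        Visit aster.
        At aster: go right to yew.
          yew is a leaf — visit yew.
    Visit rye.
    At rye: go right to cedar.
      At cedar: no left child.
      Visit cedar.
      At cedar: go right to daisy.
        daisy is a leaf — visit daisy.
  Visit teak.
  At teak: go right to ash.
    At ash: go left to elm.
      elm is a leaf — visit elm.
    Visit ash.
    At ash: no right child.
Visit lily.
At lily: no right child.
Full in-order sequence: tulip, ivy, aster, yew, rye, cedar, daisy, teak, elm, ash, lily.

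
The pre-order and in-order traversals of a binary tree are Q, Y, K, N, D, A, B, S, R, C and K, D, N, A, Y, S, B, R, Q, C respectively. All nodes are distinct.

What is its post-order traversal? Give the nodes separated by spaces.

The first element of pre-order is the root; it splits in-order into left and right subtrees.
Root Q: left subtree has 8 nodes {K, D, N, A, Y, S, B, R}, right has 1 {C}.
  Root Y: left subtree has 4 nodes {K, D, N, A}, right has 3 {S, B, R}.
    Root K: left subtree has 0 nodes { }, right has 3 {D, N, A}.
      Root N: left subtree has 1 node {D}, right has 1 {A}.
    Root B: left subtree has 1 node {S}, right has 1 {R}.

D A N K S R B Y C Q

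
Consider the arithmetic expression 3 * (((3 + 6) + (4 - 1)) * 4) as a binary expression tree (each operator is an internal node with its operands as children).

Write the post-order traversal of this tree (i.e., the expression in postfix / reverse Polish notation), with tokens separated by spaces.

Post-order on an expression tree gives postfix notation: for each operator, emit left operand, right operand, then the operator.

3 3 6 + 4 1 - + 4 * *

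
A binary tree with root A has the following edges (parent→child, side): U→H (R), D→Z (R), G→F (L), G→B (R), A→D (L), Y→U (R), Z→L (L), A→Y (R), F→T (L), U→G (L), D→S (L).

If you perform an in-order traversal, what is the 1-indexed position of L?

In-order visits the left subtree, then the node, then the right subtree.
At A: go left to D.
  At D: go left to S.
    S is a leaf — visit S.
  Visit D.
  At D: go right to Z.
    At Z: go left to L.
      L is a leaf — visit L.
    Visit Z.
    At Z: no right child.
Visit A.
At A: go right to Y.
  At Y: no left child.
  Visit Y.
  At Y: go right to U.
    At U: go left to G.
      At G: go left to F.
        At F: go left to T.
          T is a leaf — visit T.
        Visit F.
        At F: no right child.
      Visit G.
      At G: go right to B.
        B is a leaf — visit B.
    Visit U.
    At U: go right to H.
      H is a leaf — visit H.
Full in-order sequence: S, D, L, Z, A, Y, T, F, G, B, U, H.

3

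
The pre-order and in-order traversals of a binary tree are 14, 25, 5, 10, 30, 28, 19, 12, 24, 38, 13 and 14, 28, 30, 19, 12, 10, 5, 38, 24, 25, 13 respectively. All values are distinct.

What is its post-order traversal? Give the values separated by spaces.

28 12 19 30 10 38 24 5 13 25 14

The first element of pre-order is the root; it splits in-order into left and right subtrees.
Root 14: left subtree has 0 nodes { }, right has 10 {28, 30, 19, 12, 10, 5, 38, 24, 25, 13}.
  Root 25: left subtree has 8 nodes {28, 30, 19, 12, 10, 5, 38, 24}, right has 1 {13}.
    Root 5: left subtree has 5 nodes {28, 30, 19, 12, 10}, right has 2 {38, 24}.
      Root 10: left subtree has 4 nodes {28, 30, 19, 12}, right has 0 { }.
        Root 30: left subtree has 1 node {28}, right has 2 {19, 12}.
          Root 19: left subtree has 0 nodes { }, right has 1 {12}.
      Root 24: left subtree has 1 node {38}, right has 0 { }.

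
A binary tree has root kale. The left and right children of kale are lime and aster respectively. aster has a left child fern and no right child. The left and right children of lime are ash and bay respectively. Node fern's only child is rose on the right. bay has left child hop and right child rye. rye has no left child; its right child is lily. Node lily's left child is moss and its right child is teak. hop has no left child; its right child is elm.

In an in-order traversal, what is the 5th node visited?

In-order visits the left subtree, then the node, then the right subtree.
At kale: go left to lime.
  At lime: go left to ash.
    ash is a leaf — visit ash.
  Visit lime.
  At lime: go right to bay.
    At bay: go left to hop.
      At hop: no left child.
      Visit hop.
      At hop: go right to elm.
        elm is a leaf — visit elm.
    Visit bay.
    At bay: go right to rye.
      At rye: no left child.
      Visit rye.
      At rye: go right to lily.
        At lily: go left to moss.
          moss is a leaf — visit moss.
        Visit lily.
        At lily: go right to teak.
          teak is a leaf — visit teak.
Visit kale.
At kale: go right to aster.
  At aster: go left to fern.
    At fern: no left child.
    Visit fern.
    At fern: go right to rose.
      rose is a leaf — visit rose.
  Visit aster.
  At aster: no right child.
Full in-order sequence: ash, lime, hop, elm, bay, rye, moss, lily, teak, kale, fern, rose, aster.

bay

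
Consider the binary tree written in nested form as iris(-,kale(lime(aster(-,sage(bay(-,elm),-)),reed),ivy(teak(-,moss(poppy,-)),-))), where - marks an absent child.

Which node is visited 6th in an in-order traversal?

In-order visits the left subtree, then the node, then the right subtree.
At iris: no left child.
Visit iris.
At iris: go right to kale.
  At kale: go left to lime.
    At lime: go left to aster.
      At aster: no left child.
      Visit aster.
      At aster: go right to sage.
        At sage: go left to bay.
          At bay: no left child.
          Visit bay.
          At bay: go right to elm.
            elm is a leaf — visit elm.
        Visit sage.
        At sage: no right child.
    Visit lime.
    At lime: go right to reed.
      reed is a leaf — visit reed.
  Visit kale.
  At kale: go right to ivy.
    At ivy: go left to teak.
      At teak: no left child.
      Visit teak.
      At teak: go right to moss.
        At moss: go left to poppy.
          poppy is a leaf — visit poppy.
        Visit moss.
        At moss: no right child.
    Visit ivy.
    At ivy: no right child.
Full in-order sequence: iris, aster, bay, elm, sage, lime, reed, kale, teak, poppy, moss, ivy.

lime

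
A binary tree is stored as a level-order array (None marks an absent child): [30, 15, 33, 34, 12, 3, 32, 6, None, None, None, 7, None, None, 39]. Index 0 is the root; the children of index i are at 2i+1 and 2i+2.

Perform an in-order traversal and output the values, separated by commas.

6, 34, 15, 12, 30, 7, 3, 33, 32, 39

In-order visits the left subtree, then the node, then the right subtree.
At 30: go left to 15.
  At 15: go left to 34.
    At 34: go left to 6.
      6 is a leaf — visit 6.
    Visit 34.
    At 34: no right child.
  Visit 15.
  At 15: go right to 12.
    12 is a leaf — visit 12.
Visit 30.
At 30: go right to 33.
  At 33: go left to 3.
    At 3: go left to 7.
      7 is a leaf — visit 7.
    Visit 3.
    At 3: no right child.
  Visit 33.
  At 33: go right to 32.
    At 32: no left child.
    Visit 32.
    At 32: go right to 39.
      39 is a leaf — visit 39.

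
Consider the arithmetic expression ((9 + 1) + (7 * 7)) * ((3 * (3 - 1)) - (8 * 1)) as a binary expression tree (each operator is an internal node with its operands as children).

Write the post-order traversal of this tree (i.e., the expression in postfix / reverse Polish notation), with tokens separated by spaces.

9 1 + 7 7 * + 3 3 1 - * 8 1 * - *

Post-order on an expression tree gives postfix notation: for each operator, emit left operand, right operand, then the operator.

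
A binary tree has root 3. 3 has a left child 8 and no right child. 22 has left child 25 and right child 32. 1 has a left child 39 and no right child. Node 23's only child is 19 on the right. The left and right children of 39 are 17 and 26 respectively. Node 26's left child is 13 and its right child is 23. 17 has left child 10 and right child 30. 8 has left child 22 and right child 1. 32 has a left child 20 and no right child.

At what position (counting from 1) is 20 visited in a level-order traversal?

Level-order visits nodes level by level from the root, left to right within each level.
Level 0: 3
Level 1: 8
Level 2: 22, 1
Level 3: 25, 32, 39
Level 4: 20, 17, 26
Level 5: 10, 30, 13, 23
Level 6: 19
Full level-order sequence: 3, 8, 22, 1, 25, 32, 39, 20, 17, 26, 10, 30, 13, 23, 19.

8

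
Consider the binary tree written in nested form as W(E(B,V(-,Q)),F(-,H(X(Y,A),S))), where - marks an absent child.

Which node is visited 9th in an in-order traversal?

A

In-order visits the left subtree, then the node, then the right subtree.
At W: go left to E.
  At E: go left to B.
    B is a leaf — visit B.
  Visit E.
  At E: go right to V.
    At V: no left child.
    Visit V.
    At V: go right to Q.
      Q is a leaf — visit Q.
Visit W.
At W: go right to F.
  At F: no left child.
  Visit F.
  At F: go right to H.
    At H: go left to X.
      At X: go left to Y.
        Y is a leaf — visit Y.
      Visit X.
      At X: go right to A.
        A is a leaf — visit A.
    Visit H.
    At H: go right to S.
      S is a leaf — visit S.
Full in-order sequence: B, E, V, Q, W, F, Y, X, A, H, S.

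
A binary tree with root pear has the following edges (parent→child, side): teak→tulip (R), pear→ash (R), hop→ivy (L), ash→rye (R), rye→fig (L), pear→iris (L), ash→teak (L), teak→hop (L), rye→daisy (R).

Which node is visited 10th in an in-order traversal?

In-order visits the left subtree, then the node, then the right subtree.
At pear: go left to iris.
  iris is a leaf — visit iris.
Visit pear.
At pear: go right to ash.
  At ash: go left to teak.
    At teak: go left to hop.
      At hop: go left to ivy.
        ivy is a leaf — visit ivy.
      Visit hop.
      At hop: no right child.
    Visit teak.
    At teak: go right to tulip.
      tulip is a leaf — visit tulip.
  Visit ash.
  At ash: go right to rye.
    At rye: go left to fig.
      fig is a leaf — visit fig.
    Visit rye.
    At rye: go right to daisy.
      daisy is a leaf — visit daisy.
Full in-order sequence: iris, pear, ivy, hop, teak, tulip, ash, fig, rye, daisy.

daisy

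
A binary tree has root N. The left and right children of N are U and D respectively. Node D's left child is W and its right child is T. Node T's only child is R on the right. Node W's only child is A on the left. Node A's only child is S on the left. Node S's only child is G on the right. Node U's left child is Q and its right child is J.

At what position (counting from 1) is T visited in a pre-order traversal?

10

Pre-order visits the node, then its left subtree, then its right subtree.
Visit N.
At N: go left to U.
  Visit U.
  At U: go left to Q.
    Q is a leaf — visit Q.
  At U: go right to J.
    J is a leaf — visit J.
At N: go right to D.
  Visit D.
  At D: go left to W.
    Visit W.
    At W: go left to A.
      Visit A.
      At A: go left to S.
        Visit S.
        At S: no left child.
        At S: go right to G.
          G is a leaf — visit G.
      At A: no right child.
    At W: no right child.
  At D: go right to T.
    Visit T.
    At T: no left child.
    At T: go right to R.
      R is a leaf — visit R.
Full pre-order sequence: N, U, Q, J, D, W, A, S, G, T, R.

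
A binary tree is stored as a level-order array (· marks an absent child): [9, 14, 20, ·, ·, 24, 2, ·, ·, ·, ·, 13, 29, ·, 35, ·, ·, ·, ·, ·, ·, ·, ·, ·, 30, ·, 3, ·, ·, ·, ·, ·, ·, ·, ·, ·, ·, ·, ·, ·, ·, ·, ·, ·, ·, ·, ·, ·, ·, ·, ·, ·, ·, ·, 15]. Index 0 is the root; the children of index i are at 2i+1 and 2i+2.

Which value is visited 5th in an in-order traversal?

In-order visits the left subtree, then the node, then the right subtree.
At 9: go left to 14.
  14 is a leaf — visit 14.
Visit 9.
At 9: go right to 20.
  At 20: go left to 24.
    At 24: go left to 13.
      At 13: no left child.
      Visit 13.
      At 13: go right to 30.
        30 is a leaf — visit 30.
    Visit 24.
    At 24: go right to 29.
      At 29: no left child.
      Visit 29.
      At 29: go right to 3.
        At 3: no left child.
        Visit 3.
        At 3: go right to 15.
          15 is a leaf — visit 15.
  Visit 20.
  At 20: go right to 2.
    At 2: no left child.
    Visit 2.
    At 2: go right to 35.
      35 is a leaf — visit 35.
Full in-order sequence: 14, 9, 13, 30, 24, 29, 3, 15, 20, 2, 35.

24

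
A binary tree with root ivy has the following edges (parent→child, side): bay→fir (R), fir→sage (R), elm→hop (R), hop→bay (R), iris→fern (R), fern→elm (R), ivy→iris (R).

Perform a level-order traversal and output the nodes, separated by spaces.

ivy iris fern elm hop bay fir sage

Level-order visits nodes level by level from the root, left to right within each level.
Level 0: ivy
Level 1: iris
Level 2: fern
Level 3: elm
Level 4: hop
Level 5: bay
Level 6: fir
Level 7: sage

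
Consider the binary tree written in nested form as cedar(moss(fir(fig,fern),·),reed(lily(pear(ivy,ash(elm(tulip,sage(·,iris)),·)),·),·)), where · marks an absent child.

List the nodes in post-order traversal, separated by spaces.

Post-order visits the left subtree, then the right subtree, then the node.
At cedar: go left to moss.
  At moss: go left to fir.
    At fir: go left to fig.
      fig is a leaf — visit fig.
    At fir: go right to fern.
      fern is a leaf — visit fern.
    Visit fir.
  At moss: no right child.
  Visit moss.
At cedar: go right to reed.
  At reed: go left to lily.
    At lily: go left to pear.
      At pear: go left to ivy.
        ivy is a leaf — visit ivy.
      At pear: go right to ash.
        At ash: go left to elm.
          At elm: go left to tulip.
            tulip is a leaf — visit tulip.
          At elm: go right to sage.
            At sage: no left child.
            At sage: go right to iris.
              iris is a leaf — visit iris.
            Visit sage.
          Visit elm.
        At ash: no right child.
        Visit ash.
      Visit pear.
    At lily: no right child.
    Visit lily.
  At reed: no right child.
  Visit reed.
Visit cedar.

fig fern fir moss ivy tulip iris sage elm ash pear lily reed cedar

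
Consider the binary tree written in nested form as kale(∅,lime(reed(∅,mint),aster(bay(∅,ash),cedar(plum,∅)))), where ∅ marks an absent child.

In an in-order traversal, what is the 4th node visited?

In-order visits the left subtree, then the node, then the right subtree.
At kale: no left child.
Visit kale.
At kale: go right to lime.
  At lime: go left to reed.
    At reed: no left child.
    Visit reed.
    At reed: go right to mint.
      mint is a leaf — visit mint.
  Visit lime.
  At lime: go right to aster.
    At aster: go left to bay.
      At bay: no left child.
      Visit bay.
      At bay: go right to ash.
        ash is a leaf — visit ash.
    Visit aster.
    At aster: go right to cedar.
      At cedar: go left to plum.
        plum is a leaf — visit plum.
      Visit cedar.
      At cedar: no right child.
Full in-order sequence: kale, reed, mint, lime, bay, ash, aster, plum, cedar.

lime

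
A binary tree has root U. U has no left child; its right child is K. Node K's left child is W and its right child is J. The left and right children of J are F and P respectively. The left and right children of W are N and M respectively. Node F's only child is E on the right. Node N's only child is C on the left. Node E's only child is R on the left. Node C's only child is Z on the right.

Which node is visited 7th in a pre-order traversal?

Pre-order visits the node, then its left subtree, then its right subtree.
Visit U.
At U: no left child.
At U: go right to K.
  Visit K.
  At K: go left to W.
    Visit W.
    At W: go left to N.
      Visit N.
      At N: go left to C.
        Visit C.
        At C: no left child.
        At C: go right to Z.
          Z is a leaf — visit Z.
      At N: no right child.
    At W: go right to M.
      M is a leaf — visit M.
  At K: go right to J.
    Visit J.
    At J: go left to F.
      Visit F.
      At F: no left child.
      At F: go right to E.
        Visit E.
        At E: go left to R.
          R is a leaf — visit R.
        At E: no right child.
    At J: go right to P.
      P is a leaf — visit P.
Full pre-order sequence: U, K, W, N, C, Z, M, J, F, E, R, P.

M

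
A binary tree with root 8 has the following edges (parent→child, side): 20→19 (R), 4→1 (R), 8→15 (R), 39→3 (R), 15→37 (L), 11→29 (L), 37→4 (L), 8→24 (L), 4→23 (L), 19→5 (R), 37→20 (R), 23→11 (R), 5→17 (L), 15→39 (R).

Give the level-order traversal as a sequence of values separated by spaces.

8 24 15 37 39 4 20 3 23 1 19 11 5 29 17

Level-order visits nodes level by level from the root, left to right within each level.
Level 0: 8
Level 1: 24, 15
Level 2: 37, 39
Level 3: 4, 20, 3
Level 4: 23, 1, 19
Level 5: 11, 5
Level 6: 29, 17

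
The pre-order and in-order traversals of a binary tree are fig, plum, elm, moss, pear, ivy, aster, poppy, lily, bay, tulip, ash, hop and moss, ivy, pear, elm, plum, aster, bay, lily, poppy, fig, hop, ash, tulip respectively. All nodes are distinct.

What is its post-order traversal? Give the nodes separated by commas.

ivy, pear, moss, elm, bay, lily, poppy, aster, plum, hop, ash, tulip, fig

The first element of pre-order is the root; it splits in-order into left and right subtrees.
Root fig: left subtree has 9 nodes {moss, ivy, pear, elm, plum, aster, bay, lily, poppy}, right has 3 {hop, ash, tulip}.
  Root plum: left subtree has 4 nodes {moss, ivy, pear, elm}, right has 4 {aster, bay, lily, poppy}.
    Root elm: left subtree has 3 nodes {moss, ivy, pear}, right has 0 { }.
      Root moss: left subtree has 0 nodes { }, right has 2 {ivy, pear}.
        Root pear: left subtree has 1 node {ivy}, right has 0 { }.
    Root aster: left subtree has 0 nodes { }, right has 3 {bay, lily, poppy}.
      Root poppy: left subtree has 2 nodes {bay, lily}, right has 0 { }.
        Root lily: left subtree has 1 node {bay}, right has 0 { }.
  Root tulip: left subtree has 2 nodes {hop, ash}, right has 0 { }.
    Root ash: left subtree has 1 node {hop}, right has 0 { }.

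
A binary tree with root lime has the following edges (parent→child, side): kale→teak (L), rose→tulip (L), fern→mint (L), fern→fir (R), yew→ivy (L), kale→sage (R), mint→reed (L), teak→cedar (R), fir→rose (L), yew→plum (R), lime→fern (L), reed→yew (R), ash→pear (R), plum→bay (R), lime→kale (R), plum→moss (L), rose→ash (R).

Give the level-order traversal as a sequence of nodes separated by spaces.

lime fern kale mint fir teak sage reed rose cedar yew tulip ash ivy plum pear moss bay

Level-order visits nodes level by level from the root, left to right within each level.
Level 0: lime
Level 1: fern, kale
Level 2: mint, fir, teak, sage
Level 3: reed, rose, cedar
Level 4: yew, tulip, ash
Level 5: ivy, plum, pear
Level 6: moss, bay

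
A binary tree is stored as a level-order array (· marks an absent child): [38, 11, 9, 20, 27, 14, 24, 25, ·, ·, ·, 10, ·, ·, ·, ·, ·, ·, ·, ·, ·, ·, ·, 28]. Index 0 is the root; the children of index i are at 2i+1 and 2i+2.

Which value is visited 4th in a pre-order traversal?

Pre-order visits the node, then its left subtree, then its right subtree.
Visit 38.
At 38: go left to 11.
  Visit 11.
  At 11: go left to 20.
    Visit 20.
    At 20: go left to 25.
      25 is a leaf — visit 25.
    At 20: no right child.
  At 11: go right to 27.
    27 is a leaf — visit 27.
At 38: go right to 9.
  Visit 9.
  At 9: go left to 14.
    Visit 14.
    At 14: go left to 10.
      Visit 10.
      At 10: go left to 28.
        28 is a leaf — visit 28.
      At 10: no right child.
    At 14: no right child.
  At 9: go right to 24.
    24 is a leaf — visit 24.
Full pre-order sequence: 38, 11, 20, 25, 27, 9, 14, 10, 28, 24.

25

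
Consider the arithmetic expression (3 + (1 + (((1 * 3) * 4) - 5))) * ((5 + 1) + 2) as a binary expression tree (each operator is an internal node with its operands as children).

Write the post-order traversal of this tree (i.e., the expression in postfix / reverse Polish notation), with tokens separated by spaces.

Post-order on an expression tree gives postfix notation: for each operator, emit left operand, right operand, then the operator.

3 1 1 3 * 4 * 5 - + + 5 1 + 2 + *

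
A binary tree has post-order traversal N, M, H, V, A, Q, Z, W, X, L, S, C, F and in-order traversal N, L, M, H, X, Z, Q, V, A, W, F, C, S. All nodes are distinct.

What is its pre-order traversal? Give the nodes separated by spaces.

F L N X H M W Z Q A V C S

The last element of post-order is the root; it splits in-order into left and right subtrees.
Root F: left subtree has 10 nodes {N, L, M, H, X, Z, Q, V, A, W}, right has 2 {C, S}.
  Root L: left subtree has 1 node {N}, right has 8 {M, H, X, Z, Q, V, A, W}.
    Root X: left subtree has 2 nodes {M, H}, right has 5 {Z, Q, V, A, W}.
      Root H: left subtree has 1 node {M}, right has 0 { }.
      Root W: left subtree has 4 nodes {Z, Q, V, A}, right has 0 { }.
        Root Z: left subtree has 0 nodes { }, right has 3 {Q, V, A}.
          Root Q: left subtree has 0 nodes { }, right has 2 {V, A}.
            Root A: left subtree has 1 node {V}, right has 0 { }.
  Root C: left subtree has 0 nodes { }, right has 1 {S}.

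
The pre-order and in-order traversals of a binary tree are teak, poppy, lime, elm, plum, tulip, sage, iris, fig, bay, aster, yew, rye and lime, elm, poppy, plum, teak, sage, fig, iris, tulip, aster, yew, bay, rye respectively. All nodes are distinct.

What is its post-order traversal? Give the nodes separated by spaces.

The first element of pre-order is the root; it splits in-order into left and right subtrees.
Root teak: left subtree has 4 nodes {lime, elm, poppy, plum}, right has 8 {sage, fig, iris, tulip, aster, yew, bay, rye}.
  Root poppy: left subtree has 2 nodes {lime, elm}, right has 1 {plum}.
    Root lime: left subtree has 0 nodes { }, right has 1 {elm}.
  Root tulip: left subtree has 3 nodes {sage, fig, iris}, right has 4 {aster, yew, bay, rye}.
    Root sage: left subtree has 0 nodes { }, right has 2 {fig, iris}.
      Root iris: left subtree has 1 node {fig}, right has 0 { }.
    Root bay: left subtree has 2 nodes {aster, yew}, right has 1 {rye}.
      Root aster: left subtree has 0 nodes { }, right has 1 {yew}.

elm lime plum poppy fig iris sage yew aster rye bay tulip teak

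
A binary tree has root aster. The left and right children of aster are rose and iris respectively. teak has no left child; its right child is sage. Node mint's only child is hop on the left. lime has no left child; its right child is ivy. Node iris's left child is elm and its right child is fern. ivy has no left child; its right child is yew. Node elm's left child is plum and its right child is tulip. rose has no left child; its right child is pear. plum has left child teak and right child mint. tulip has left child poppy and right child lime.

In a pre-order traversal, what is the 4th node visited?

Pre-order visits the node, then its left subtree, then its right subtree.
Visit aster.
At aster: go left to rose.
  Visit rose.
  At rose: no left child.
  At rose: go right to pear.
    pear is a leaf — visit pear.
At aster: go right to iris.
  Visit iris.
  At iris: go left to elm.
    Visit elm.
    At elm: go left to plum.
      Visit plum.
      At plum: go left to teak.
        Visit teak.
        At teak: no left child.
        At teak: go right to sage.
          sage is a leaf — visit sage.
      At plum: go right to mint.
        Visit mint.
        At mint: go left to hop.
          hop is a leaf — visit hop.
        At mint: no right child.
    At elm: go right to tulip.
      Visit tulip.
      At tulip: go left to poppy.
        poppy is a leaf — visit poppy.
      At tulip: go right to lime.
        Visit lime.
        At lime: no left child.
        At lime: go right to ivy.
          Visit ivy.
          At ivy: no left child.
          At ivy: go right to yew.
            yew is a leaf — visit yew.
  At iris: go right to fern.
    fern is a leaf — visit fern.
Full pre-order sequence: aster, rose, pear, iris, elm, plum, teak, sage, mint, hop, tulip, poppy, lime, ivy, yew, fern.

iris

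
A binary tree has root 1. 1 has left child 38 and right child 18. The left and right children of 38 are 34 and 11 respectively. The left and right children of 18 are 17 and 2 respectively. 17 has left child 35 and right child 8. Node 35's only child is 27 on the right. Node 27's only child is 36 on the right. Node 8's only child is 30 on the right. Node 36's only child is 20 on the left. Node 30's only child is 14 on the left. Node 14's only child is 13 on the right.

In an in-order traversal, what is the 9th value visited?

17

In-order visits the left subtree, then the node, then the right subtree.
At 1: go left to 38.
  At 38: go left to 34.
    34 is a leaf — visit 34.
  Visit 38.
  At 38: go right to 11.
    11 is a leaf — visit 11.
Visit 1.
At 1: go right to 18.
  At 18: go left to 17.
    At 17: go left to 35.
      At 35: no left child.
      Visit 35.
      At 35: go right to 27.
        At 27: no left child.
        Visit 27.
        At 27: go right to 36.
          At 36: go left to 20.
            20 is a leaf — visit 20.
          Visit 36.
          At 36: no right child.
    Visit 17.
    At 17: go right to 8.
      At 8: no left child.
      Visit 8.
      At 8: go right to 30.
        At 30: go left to 14.
          At 14: no left child.
          Visit 14.
          At 14: go right to 13.
            13 is a leaf — visit 13.
        Visit 30.
        At 30: no right child.
  Visit 18.
  At 18: go right to 2.
    2 is a leaf — visit 2.
Full in-order sequence: 34, 38, 11, 1, 35, 27, 20, 36, 17, 8, 14, 13, 30, 18, 2.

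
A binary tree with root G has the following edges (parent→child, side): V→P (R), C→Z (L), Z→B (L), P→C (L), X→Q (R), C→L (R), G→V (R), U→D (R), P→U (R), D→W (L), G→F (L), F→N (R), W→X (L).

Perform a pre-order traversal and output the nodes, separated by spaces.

Pre-order visits the node, then its left subtree, then its right subtree.
Visit G.
At G: go left to F.
  Visit F.
  At F: no left child.
  At F: go right to N.
    N is a leaf — visit N.
At G: go right to V.
  Visit V.
  At V: no left child.
  At V: go right to P.
    Visit P.
    At P: go left to C.
      Visit C.
      At C: go left to Z.
        Visit Z.
        At Z: go left to B.
          B is a leaf — visit B.
        At Z: no right child.
      At C: go right to L.
        L is a leaf — visit L.
    At P: go right to U.
      Visit U.
      At U: no left child.
      At U: go right to D.
        Visit D.
        At D: go left to W.
          Visit W.
          At W: go left to X.
            Visit X.
            At X: no left child.
            At X: go right to Q.
              Q is a leaf — visit Q.
          At W: no right child.
        At D: no right child.

G F N V P C Z B L U D W X Q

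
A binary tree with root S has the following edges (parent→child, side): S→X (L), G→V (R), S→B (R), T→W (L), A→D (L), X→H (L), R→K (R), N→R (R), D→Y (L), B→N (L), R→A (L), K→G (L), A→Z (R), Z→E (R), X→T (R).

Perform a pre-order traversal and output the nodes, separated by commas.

S, X, H, T, W, B, N, R, A, D, Y, Z, E, K, G, V

Pre-order visits the node, then its left subtree, then its right subtree.
Visit S.
At S: go left to X.
  Visit X.
  At X: go left to H.
    H is a leaf — visit H.
  At X: go right to T.
    Visit T.
    At T: go left to W.
      W is a leaf — visit W.
    At T: no right child.
At S: go right to B.
  Visit B.
  At B: go left to N.
    Visit N.
    At N: no left child.
    At N: go right to R.
      Visit R.
      At R: go left to A.
        Visit A.
        At A: go left to D.
          Visit D.
          At D: go left to Y.
            Y is a leaf — visit Y.
          At D: no right child.
        At A: go right to Z.
          Visit Z.
          At Z: no left child.
          At Z: go right to E.
            E is a leaf — visit E.
      At R: go right to K.
        Visit K.
        At K: go left to G.
          Visit G.
          At G: no left child.
          At G: go right to V.
            V is a leaf — visit V.
        At K: no right child.
  At B: no right child.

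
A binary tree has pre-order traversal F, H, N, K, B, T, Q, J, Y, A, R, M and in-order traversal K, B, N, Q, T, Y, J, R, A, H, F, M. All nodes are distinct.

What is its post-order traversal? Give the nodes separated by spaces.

B K Q Y R A J T N H M F

The first element of pre-order is the root; it splits in-order into left and right subtrees.
Root F: left subtree has 10 nodes {K, B, N, Q, T, Y, J, R, A, H}, right has 1 {M}.
  Root H: left subtree has 9 nodes {K, B, N, Q, T, Y, J, R, A}, right has 0 { }.
    Root N: left subtree has 2 nodes {K, B}, right has 6 {Q, T, Y, J, R, A}.
      Root K: left subtree has 0 nodes { }, right has 1 {B}.
      Root T: left subtree has 1 node {Q}, right has 4 {Y, J, R, A}.
        Root J: left subtree has 1 node {Y}, right has 2 {R, A}.
          Root A: left subtree has 1 node {R}, right has 0 { }.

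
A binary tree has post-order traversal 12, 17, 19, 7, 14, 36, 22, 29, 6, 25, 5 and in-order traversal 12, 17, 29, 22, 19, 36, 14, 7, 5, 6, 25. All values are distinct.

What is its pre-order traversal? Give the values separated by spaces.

5 29 17 12 22 36 19 14 7 25 6

The last element of post-order is the root; it splits in-order into left and right subtrees.
Root 5: left subtree has 8 nodes {12, 17, 29, 22, 19, 36, 14, 7}, right has 2 {6, 25}.
  Root 29: left subtree has 2 nodes {12, 17}, right has 5 {22, 19, 36, 14, 7}.
    Root 17: left subtree has 1 node {12}, right has 0 { }.
    Root 22: left subtree has 0 nodes { }, right has 4 {19, 36, 14, 7}.
      Root 36: left subtree has 1 node {19}, right has 2 {14, 7}.
        Root 14: left subtree has 0 nodes { }, right has 1 {7}.
  Root 25: left subtree has 1 node {6}, right has 0 { }.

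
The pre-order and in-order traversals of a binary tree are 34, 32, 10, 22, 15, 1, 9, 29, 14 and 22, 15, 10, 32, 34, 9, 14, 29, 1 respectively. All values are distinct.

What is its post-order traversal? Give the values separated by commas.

15, 22, 10, 32, 14, 29, 9, 1, 34

The first element of pre-order is the root; it splits in-order into left and right subtrees.
Root 34: left subtree has 4 nodes {22, 15, 10, 32}, right has 4 {9, 14, 29, 1}.
  Root 32: left subtree has 3 nodes {22, 15, 10}, right has 0 { }.
    Root 10: left subtree has 2 nodes {22, 15}, right has 0 { }.
      Root 22: left subtree has 0 nodes { }, right has 1 {15}.
  Root 1: left subtree has 3 nodes {9, 14, 29}, right has 0 { }.
    Root 9: left subtree has 0 nodes { }, right has 2 {14, 29}.
      Root 29: left subtree has 1 node {14}, right has 0 { }.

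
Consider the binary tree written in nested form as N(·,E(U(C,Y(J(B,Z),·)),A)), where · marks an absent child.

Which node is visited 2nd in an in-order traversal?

In-order visits the left subtree, then the node, then the right subtree.
At N: no left child.
Visit N.
At N: go right to E.
  At E: go left to U.
    At U: go left to C.
      C is a leaf — visit C.
    Visit U.
    At U: go right to Y.
      At Y: go left to J.
        At J: go left to B.
          B is a leaf — visit B.
        Visit J.
        At J: go right to Z.
          Z is a leaf — visit Z.
      Visit Y.
      At Y: no right child.
  Visit E.
  At E: go right to A.
    A is a leaf — visit A.
Full in-order sequence: N, C, U, B, J, Z, Y, E, A.

C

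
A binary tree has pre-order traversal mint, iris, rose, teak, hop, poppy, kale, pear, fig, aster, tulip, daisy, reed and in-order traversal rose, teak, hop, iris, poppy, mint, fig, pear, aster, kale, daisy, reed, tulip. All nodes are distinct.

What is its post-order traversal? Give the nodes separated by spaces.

The first element of pre-order is the root; it splits in-order into left and right subtrees.
Root mint: left subtree has 5 nodes {rose, teak, hop, iris, poppy}, right has 7 {fig, pear, aster, kale, daisy, reed, tulip}.
  Root iris: left subtree has 3 nodes {rose, teak, hop}, right has 1 {poppy}.
    Root rose: left subtree has 0 nodes { }, right has 2 {teak, hop}.
      Root teak: left subtree has 0 nodes { }, right has 1 {hop}.
  Root kale: left subtree has 3 nodes {fig, pear, aster}, right has 3 {daisy, reed, tulip}.
    Root pear: left subtree has 1 node {fig}, right has 1 {aster}.
    Root tulip: left subtree has 2 nodes {daisy, reed}, right has 0 { }.
      Root daisy: left subtree has 0 nodes { }, right has 1 {reed}.

hop teak rose poppy iris fig aster pear reed daisy tulip kale mint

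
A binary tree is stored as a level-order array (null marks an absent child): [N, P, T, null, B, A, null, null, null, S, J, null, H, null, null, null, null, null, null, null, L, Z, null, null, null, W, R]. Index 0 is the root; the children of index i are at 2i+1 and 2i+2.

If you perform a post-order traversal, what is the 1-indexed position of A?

10

Post-order visits the left subtree, then the right subtree, then the node.
At N: go left to P.
  At P: no left child.
  At P: go right to B.
    At B: go left to S.
      At S: no left child.
      At S: go right to L.
        L is a leaf — visit L.
      Visit S.
    At B: go right to J.
      At J: go left to Z.
        Z is a leaf — visit Z.
      At J: no right child.
      Visit J.
    Visit B.
  Visit P.
At N: go right to T.
  At T: go left to A.
    At A: no left child.
    At A: go right to H.
      At H: go left to W.
        W is a leaf — visit W.
      At H: go right to R.
        R is a leaf — visit R.
      Visit H.
    Visit A.
  At T: no right child.
  Visit T.
Visit N.
Full post-order sequence: L, S, Z, J, B, P, W, R, H, A, T, N.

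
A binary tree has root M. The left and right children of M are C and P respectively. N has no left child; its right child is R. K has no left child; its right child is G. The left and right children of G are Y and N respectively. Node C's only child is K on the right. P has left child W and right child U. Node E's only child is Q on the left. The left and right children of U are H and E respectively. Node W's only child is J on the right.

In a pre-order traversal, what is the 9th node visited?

W

Pre-order visits the node, then its left subtree, then its right subtree.
Visit M.
At M: go left to C.
  Visit C.
  At C: no left child.
  At C: go right to K.
    Visit K.
    At K: no left child.
    At K: go right to G.
      Visit G.
      At G: go left to Y.
        Y is a leaf — visit Y.
      At G: go right to N.
        Visit N.
        At N: no left child.
        At N: go right to R.
          R is a leaf — visit R.
At M: go right to P.
  Visit P.
  At P: go left to W.
    Visit W.
    At W: no left child.
    At W: go right to J.
      J is a leaf — visit J.
  At P: go right to U.
    Visit U.
    At U: go left to H.
      H is a leaf — visit H.
    At U: go right to E.
      Visit E.
      At E: go left to Q.
        Q is a leaf — visit Q.
      At E: no right child.
Full pre-order sequence: M, C, K, G, Y, N, R, P, W, J, U, H, E, Q.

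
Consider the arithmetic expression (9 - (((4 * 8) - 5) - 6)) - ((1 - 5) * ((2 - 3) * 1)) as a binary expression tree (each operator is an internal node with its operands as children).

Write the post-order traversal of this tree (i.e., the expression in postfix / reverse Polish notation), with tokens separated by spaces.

Post-order on an expression tree gives postfix notation: for each operator, emit left operand, right operand, then the operator.

9 4 8 * 5 - 6 - - 1 5 - 2 3 - 1 * * -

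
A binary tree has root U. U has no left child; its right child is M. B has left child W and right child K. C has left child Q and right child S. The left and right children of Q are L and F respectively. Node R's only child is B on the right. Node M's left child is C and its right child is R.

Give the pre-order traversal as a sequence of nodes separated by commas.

Pre-order visits the node, then its left subtree, then its right subtree.
Visit U.
At U: no left child.
At U: go right to M.
  Visit M.
  At M: go left to C.
    Visit C.
    At C: go left to Q.
      Visit Q.
      At Q: go left to L.
        L is a leaf — visit L.
      At Q: go right to F.
        F is a leaf — visit F.
    At C: go right to S.
      S is a leaf — visit S.
  At M: go right to R.
    Visit R.
    At R: no left child.
    At R: go right to B.
      Visit B.
      At B: go left to W.
        W is a leaf — visit W.
      At B: go right to K.
        K is a leaf — visit K.

U, M, C, Q, L, F, S, R, B, W, K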